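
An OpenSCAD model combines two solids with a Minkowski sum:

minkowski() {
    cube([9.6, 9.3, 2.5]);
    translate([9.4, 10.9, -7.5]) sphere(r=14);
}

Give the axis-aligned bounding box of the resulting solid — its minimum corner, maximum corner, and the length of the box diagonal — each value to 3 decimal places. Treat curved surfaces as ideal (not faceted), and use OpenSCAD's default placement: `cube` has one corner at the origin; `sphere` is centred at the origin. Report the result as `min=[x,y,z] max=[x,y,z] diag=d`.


min=[-4.600,-3.100,-21.500] max=[33.000,34.200,9.000] diag=61.117

A = translate([9.4, 10.9, -7.5]) sphere(r=14) → bbox [-4.6,-3.1,-21.5] .. [23.4,24.9,6.5]
B = cube([9.6, 9.3, 2.5]) → bbox [0,0,0] .. [9.6,9.3,2.5]
lo = A.lo+B.lo = [-4.6+0, -3.1+0, -21.5+0] = [-4.600,-3.100,-21.500]
hi = A.hi+B.hi = [23.4+9.6, 24.9+9.3, 6.5+2.5] = [33.000,34.200,9.000]
diag = √(37.6²+37.3²+30.5²) = √3735.3 = 61.117


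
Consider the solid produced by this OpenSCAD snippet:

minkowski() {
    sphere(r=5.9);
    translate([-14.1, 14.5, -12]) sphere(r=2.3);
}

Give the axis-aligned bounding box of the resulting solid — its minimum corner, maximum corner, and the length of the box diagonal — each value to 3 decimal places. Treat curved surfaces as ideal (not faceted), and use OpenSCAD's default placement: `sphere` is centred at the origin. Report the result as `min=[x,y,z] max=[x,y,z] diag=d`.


min=[-22.300,6.300,-20.200] max=[-5.900,22.700,-3.800] diag=28.406

A = translate([-14.1, 14.5, -12]) sphere(r=2.3) → bbox [-16.4,12.2,-14.3] .. [-11.8,16.8,-9.7]
B = sphere(r=5.9) → bbox [-5.9,-5.9,-5.9] .. [5.9,5.9,5.9]
lo = A.lo+B.lo = [-16.4-5.9, 12.2-5.9, -14.3-5.9] = [-22.300,6.300,-20.200]
hi = A.hi+B.hi = [-11.8+5.9, 16.8+5.9, -9.7+5.9] = [-5.900,22.700,-3.800]
diag = √(16.4²+16.4²+16.4²) = √806.88 = 28.406


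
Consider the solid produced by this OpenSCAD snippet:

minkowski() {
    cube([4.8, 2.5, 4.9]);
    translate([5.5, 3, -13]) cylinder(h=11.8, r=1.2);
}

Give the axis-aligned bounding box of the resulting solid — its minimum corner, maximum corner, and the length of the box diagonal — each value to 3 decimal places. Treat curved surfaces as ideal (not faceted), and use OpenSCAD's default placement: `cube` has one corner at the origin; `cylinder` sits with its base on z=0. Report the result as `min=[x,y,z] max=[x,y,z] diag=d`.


min=[4.300,1.800,-13.000] max=[11.500,6.700,3.700] diag=18.835

A = translate([5.5, 3, -13]) cylinder(h=11.8, r=1.2) → bbox [4.3,1.8,-13] .. [6.7,4.2,-1.2]
B = cube([4.8, 2.5, 4.9]) → bbox [0,0,0] .. [4.8,2.5,4.9]
lo = A.lo+B.lo = [4.3+0, 1.8+0, -13+0] = [4.300,1.800,-13.000]
hi = A.hi+B.hi = [6.7+4.8, 4.2+2.5, -1.2+4.9] = [11.500,6.700,3.700]
diag = √(7.2²+4.9²+16.7²) = √354.74 = 18.835


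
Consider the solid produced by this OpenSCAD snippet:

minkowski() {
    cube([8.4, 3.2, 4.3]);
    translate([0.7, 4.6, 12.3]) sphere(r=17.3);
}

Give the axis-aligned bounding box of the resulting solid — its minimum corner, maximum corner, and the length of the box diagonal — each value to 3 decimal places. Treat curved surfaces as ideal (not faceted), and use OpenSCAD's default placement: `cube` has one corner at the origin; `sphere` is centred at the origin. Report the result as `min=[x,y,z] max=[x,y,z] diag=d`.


min=[-16.600,-12.700,-5.000] max=[26.400,25.100,33.900] diag=69.217

A = translate([0.7, 4.6, 12.3]) sphere(r=17.3) → bbox [-16.6,-12.7,-5] .. [18,21.9,29.6]
B = cube([8.4, 3.2, 4.3]) → bbox [0,0,0] .. [8.4,3.2,4.3]
lo = A.lo+B.lo = [-16.6+0, -12.7+0, -5+0] = [-16.600,-12.700,-5.000]
hi = A.hi+B.hi = [18+8.4, 21.9+3.2, 29.6+4.3] = [26.400,25.100,33.900]
diag = √(43²+37.8²+38.9²) = √4791.05 = 69.217


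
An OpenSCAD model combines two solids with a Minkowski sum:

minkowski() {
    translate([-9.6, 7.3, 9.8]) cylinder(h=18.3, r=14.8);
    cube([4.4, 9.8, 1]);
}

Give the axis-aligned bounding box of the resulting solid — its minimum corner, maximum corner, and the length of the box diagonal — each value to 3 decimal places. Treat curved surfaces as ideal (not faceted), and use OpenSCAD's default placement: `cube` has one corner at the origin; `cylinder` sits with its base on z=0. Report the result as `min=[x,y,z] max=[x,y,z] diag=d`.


min=[-24.400,-7.500,9.800] max=[9.600,31.900,29.100] diag=55.505

A = translate([-9.6, 7.3, 9.8]) cylinder(h=18.3, r=14.8) → bbox [-24.4,-7.5,9.8] .. [5.2,22.1,28.1]
B = cube([4.4, 9.8, 1]) → bbox [0,0,0] .. [4.4,9.8,1]
lo = A.lo+B.lo = [-24.4+0, -7.5+0, 9.8+0] = [-24.400,-7.500,9.800]
hi = A.hi+B.hi = [5.2+4.4, 22.1+9.8, 28.1+1] = [9.600,31.900,29.100]
diag = √(34²+39.4²+19.3²) = √3080.85 = 55.505


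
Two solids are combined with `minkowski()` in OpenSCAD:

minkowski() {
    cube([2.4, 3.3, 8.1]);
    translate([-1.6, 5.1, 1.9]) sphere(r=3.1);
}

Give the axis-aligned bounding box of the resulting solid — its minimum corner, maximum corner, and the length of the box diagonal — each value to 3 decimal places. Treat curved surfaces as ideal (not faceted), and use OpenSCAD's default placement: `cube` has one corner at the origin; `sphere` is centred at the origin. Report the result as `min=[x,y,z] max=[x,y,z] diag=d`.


min=[-4.700,2.000,-1.200] max=[3.900,11.500,13.100] diag=19.202

A = translate([-1.6, 5.1, 1.9]) sphere(r=3.1) → bbox [-4.7,2,-1.2] .. [1.5,8.2,5]
B = cube([2.4, 3.3, 8.1]) → bbox [0,0,0] .. [2.4,3.3,8.1]
lo = A.lo+B.lo = [-4.7+0, 2+0, -1.2+0] = [-4.700,2.000,-1.200]
hi = A.hi+B.hi = [1.5+2.4, 8.2+3.3, 5+8.1] = [3.900,11.500,13.100]
diag = √(8.6²+9.5²+14.3²) = √368.7 = 19.202


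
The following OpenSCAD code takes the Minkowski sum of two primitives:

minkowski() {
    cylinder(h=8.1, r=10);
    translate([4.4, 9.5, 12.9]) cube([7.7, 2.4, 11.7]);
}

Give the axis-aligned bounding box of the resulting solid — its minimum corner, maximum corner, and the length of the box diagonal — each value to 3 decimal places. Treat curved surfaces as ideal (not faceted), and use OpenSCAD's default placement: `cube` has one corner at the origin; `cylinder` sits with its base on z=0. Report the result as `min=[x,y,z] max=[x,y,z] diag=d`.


A = translate([4.4, 9.5, 12.9]) cube([7.7, 2.4, 11.7]) → bbox [4.4,9.5,12.9] .. [12.1,11.9,24.6]
B = cylinder(h=8.1, r=10) → bbox [-10,-10,0] .. [10,10,8.1]
lo = A.lo+B.lo = [4.4-10, 9.5-10, 12.9+0] = [-5.600,-0.500,12.900]
hi = A.hi+B.hi = [12.1+10, 11.9+10, 24.6+8.1] = [22.100,21.900,32.700]
diag = √(27.7²+22.4²+19.8²) = √1661.09 = 40.756

min=[-5.600,-0.500,12.900] max=[22.100,21.900,32.700] diag=40.756


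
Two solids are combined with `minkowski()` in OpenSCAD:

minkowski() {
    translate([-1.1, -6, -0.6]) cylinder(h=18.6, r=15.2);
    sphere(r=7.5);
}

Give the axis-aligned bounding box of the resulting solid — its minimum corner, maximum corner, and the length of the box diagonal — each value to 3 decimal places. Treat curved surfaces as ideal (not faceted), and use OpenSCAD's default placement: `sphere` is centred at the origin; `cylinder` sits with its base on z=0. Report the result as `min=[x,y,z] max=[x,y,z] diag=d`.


min=[-23.800,-28.700,-8.100] max=[21.600,16.700,25.500] diag=72.466

A = translate([-1.1, -6, -0.6]) cylinder(h=18.6, r=15.2) → bbox [-16.3,-21.2,-0.6] .. [14.1,9.2,18]
B = sphere(r=7.5) → bbox [-7.5,-7.5,-7.5] .. [7.5,7.5,7.5]
lo = A.lo+B.lo = [-16.3-7.5, -21.2-7.5, -0.6-7.5] = [-23.800,-28.700,-8.100]
hi = A.hi+B.hi = [14.1+7.5, 9.2+7.5, 18+7.5] = [21.600,16.700,25.500]
diag = √(45.4²+45.4²+33.6²) = √5251.28 = 72.466


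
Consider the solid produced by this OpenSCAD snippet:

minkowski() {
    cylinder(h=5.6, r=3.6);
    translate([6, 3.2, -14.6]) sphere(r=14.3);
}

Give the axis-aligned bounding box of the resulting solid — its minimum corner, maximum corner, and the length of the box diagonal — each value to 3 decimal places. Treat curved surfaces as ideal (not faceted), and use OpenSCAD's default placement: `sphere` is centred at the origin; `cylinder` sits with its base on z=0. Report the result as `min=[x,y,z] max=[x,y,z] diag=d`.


min=[-11.900,-14.700,-28.900] max=[23.900,21.100,5.300] diag=61.098

A = translate([6, 3.2, -14.6]) sphere(r=14.3) → bbox [-8.3,-11.1,-28.9] .. [20.3,17.5,-0.3]
B = cylinder(h=5.6, r=3.6) → bbox [-3.6,-3.6,0] .. [3.6,3.6,5.6]
lo = A.lo+B.lo = [-8.3-3.6, -11.1-3.6, -28.9+0] = [-11.900,-14.700,-28.900]
hi = A.hi+B.hi = [20.3+3.6, 17.5+3.6, -0.3+5.6] = [23.900,21.100,5.300]
diag = √(35.8²+35.8²+34.2²) = √3732.92 = 61.098


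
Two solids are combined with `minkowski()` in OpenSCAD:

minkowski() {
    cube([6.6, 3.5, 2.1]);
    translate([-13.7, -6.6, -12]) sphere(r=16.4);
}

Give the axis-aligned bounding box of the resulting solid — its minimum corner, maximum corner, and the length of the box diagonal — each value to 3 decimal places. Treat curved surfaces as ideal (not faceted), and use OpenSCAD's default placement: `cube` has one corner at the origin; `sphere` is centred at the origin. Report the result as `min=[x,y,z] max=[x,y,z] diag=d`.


A = translate([-13.7, -6.6, -12]) sphere(r=16.4) → bbox [-30.1,-23,-28.4] .. [2.7,9.8,4.4]
B = cube([6.6, 3.5, 2.1]) → bbox [0,0,0] .. [6.6,3.5,2.1]
lo = A.lo+B.lo = [-30.1+0, -23+0, -28.4+0] = [-30.100,-23.000,-28.400]
hi = A.hi+B.hi = [2.7+6.6, 9.8+3.5, 4.4+2.1] = [9.300,13.300,6.500]
diag = √(39.4²+36.3²+34.9²) = √4088.06 = 63.938

min=[-30.100,-23.000,-28.400] max=[9.300,13.300,6.500] diag=63.938


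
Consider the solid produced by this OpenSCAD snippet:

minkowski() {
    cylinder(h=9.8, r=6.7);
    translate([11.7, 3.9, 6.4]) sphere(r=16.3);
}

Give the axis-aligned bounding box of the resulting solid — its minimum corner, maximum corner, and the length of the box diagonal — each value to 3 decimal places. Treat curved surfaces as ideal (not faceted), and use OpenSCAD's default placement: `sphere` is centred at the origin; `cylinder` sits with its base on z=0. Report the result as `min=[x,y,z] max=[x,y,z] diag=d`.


A = translate([11.7, 3.9, 6.4]) sphere(r=16.3) → bbox [-4.6,-12.4,-9.9] .. [28,20.2,22.7]
B = cylinder(h=9.8, r=6.7) → bbox [-6.7,-6.7,0] .. [6.7,6.7,9.8]
lo = A.lo+B.lo = [-4.6-6.7, -12.4-6.7, -9.9+0] = [-11.300,-19.100,-9.900]
hi = A.hi+B.hi = [28+6.7, 20.2+6.7, 22.7+9.8] = [34.700,26.900,32.500]
diag = √(46²+46²+42.4²) = √6029.76 = 77.652

min=[-11.300,-19.100,-9.900] max=[34.700,26.900,32.500] diag=77.652


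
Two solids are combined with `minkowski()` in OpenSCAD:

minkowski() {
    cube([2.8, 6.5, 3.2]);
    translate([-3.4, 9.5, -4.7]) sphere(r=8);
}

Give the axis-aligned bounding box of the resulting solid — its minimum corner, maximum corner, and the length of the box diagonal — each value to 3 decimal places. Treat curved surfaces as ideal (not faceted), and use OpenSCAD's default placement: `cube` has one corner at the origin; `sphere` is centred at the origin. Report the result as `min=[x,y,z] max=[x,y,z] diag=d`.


A = translate([-3.4, 9.5, -4.7]) sphere(r=8) → bbox [-11.4,1.5,-12.7] .. [4.6,17.5,3.3]
B = cube([2.8, 6.5, 3.2]) → bbox [0,0,0] .. [2.8,6.5,3.2]
lo = A.lo+B.lo = [-11.4+0, 1.5+0, -12.7+0] = [-11.400,1.500,-12.700]
hi = A.hi+B.hi = [4.6+2.8, 17.5+6.5, 3.3+3.2] = [7.400,24.000,6.500]
diag = √(18.8²+22.5²+19.2²) = √1228.33 = 35.048

min=[-11.400,1.500,-12.700] max=[7.400,24.000,6.500] diag=35.048


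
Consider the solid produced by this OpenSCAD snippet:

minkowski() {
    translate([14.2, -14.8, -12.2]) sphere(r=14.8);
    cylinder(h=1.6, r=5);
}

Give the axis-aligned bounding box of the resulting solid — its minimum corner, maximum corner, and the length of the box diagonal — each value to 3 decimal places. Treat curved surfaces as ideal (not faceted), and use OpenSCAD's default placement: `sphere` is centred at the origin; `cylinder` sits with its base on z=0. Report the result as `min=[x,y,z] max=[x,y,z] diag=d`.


A = translate([14.2, -14.8, -12.2]) sphere(r=14.8) → bbox [-0.6,-29.6,-27] .. [29,0,2.6]
B = cylinder(h=1.6, r=5) → bbox [-5,-5,0] .. [5,5,1.6]
lo = A.lo+B.lo = [-0.6-5, -29.6-5, -27+0] = [-5.600,-34.600,-27.000]
hi = A.hi+B.hi = [29+5, 0+5, 2.6+1.6] = [34.000,5.000,4.200]
diag = √(39.6²+39.6²+31.2²) = √4109.76 = 64.107

min=[-5.600,-34.600,-27.000] max=[34.000,5.000,4.200] diag=64.107


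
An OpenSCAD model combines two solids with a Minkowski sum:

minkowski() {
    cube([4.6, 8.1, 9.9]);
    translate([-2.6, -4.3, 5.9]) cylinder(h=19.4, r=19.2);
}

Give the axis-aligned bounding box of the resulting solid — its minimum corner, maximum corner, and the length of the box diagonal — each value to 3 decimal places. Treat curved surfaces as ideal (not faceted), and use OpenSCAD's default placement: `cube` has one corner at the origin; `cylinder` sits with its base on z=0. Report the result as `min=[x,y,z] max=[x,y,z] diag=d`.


min=[-21.800,-23.500,5.900] max=[21.200,23.000,35.200] diag=69.784

A = translate([-2.6, -4.3, 5.9]) cylinder(h=19.4, r=19.2) → bbox [-21.8,-23.5,5.9] .. [16.6,14.9,25.3]
B = cube([4.6, 8.1, 9.9]) → bbox [0,0,0] .. [4.6,8.1,9.9]
lo = A.lo+B.lo = [-21.8+0, -23.5+0, 5.9+0] = [-21.800,-23.500,5.900]
hi = A.hi+B.hi = [16.6+4.6, 14.9+8.1, 25.3+9.9] = [21.200,23.000,35.200]
diag = √(43²+46.5²+29.3²) = √4869.74 = 69.784


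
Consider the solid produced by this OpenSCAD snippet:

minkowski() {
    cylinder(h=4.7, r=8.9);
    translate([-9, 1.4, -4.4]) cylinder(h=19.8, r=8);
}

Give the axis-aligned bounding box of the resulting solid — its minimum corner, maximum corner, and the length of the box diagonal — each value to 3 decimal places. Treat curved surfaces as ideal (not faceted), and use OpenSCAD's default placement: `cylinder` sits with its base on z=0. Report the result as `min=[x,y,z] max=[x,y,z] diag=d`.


min=[-25.900,-15.500,-4.400] max=[7.900,18.300,20.100] diag=53.713

A = translate([-9, 1.4, -4.4]) cylinder(h=19.8, r=8) → bbox [-17,-6.6,-4.4] .. [-1,9.4,15.4]
B = cylinder(h=4.7, r=8.9) → bbox [-8.9,-8.9,0] .. [8.9,8.9,4.7]
lo = A.lo+B.lo = [-17-8.9, -6.6-8.9, -4.4+0] = [-25.900,-15.500,-4.400]
hi = A.hi+B.hi = [-1+8.9, 9.4+8.9, 15.4+4.7] = [7.900,18.300,20.100]
diag = √(33.8²+33.8²+24.5²) = √2885.13 = 53.713


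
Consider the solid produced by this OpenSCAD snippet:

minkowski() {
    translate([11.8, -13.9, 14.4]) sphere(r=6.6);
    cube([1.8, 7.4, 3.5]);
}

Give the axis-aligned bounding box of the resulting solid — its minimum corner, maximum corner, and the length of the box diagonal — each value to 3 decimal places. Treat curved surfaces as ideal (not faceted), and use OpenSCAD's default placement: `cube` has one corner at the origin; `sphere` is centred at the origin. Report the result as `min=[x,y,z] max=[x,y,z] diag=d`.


min=[5.200,-20.500,7.800] max=[20.200,0.100,24.500] diag=30.467

A = translate([11.8, -13.9, 14.4]) sphere(r=6.6) → bbox [5.2,-20.5,7.8] .. [18.4,-7.3,21]
B = cube([1.8, 7.4, 3.5]) → bbox [0,0,0] .. [1.8,7.4,3.5]
lo = A.lo+B.lo = [5.2+0, -20.5+0, 7.8+0] = [5.200,-20.500,7.800]
hi = A.hi+B.hi = [18.4+1.8, -7.3+7.4, 21+3.5] = [20.200,0.100,24.500]
diag = √(15²+20.6²+16.7²) = √928.25 = 30.467


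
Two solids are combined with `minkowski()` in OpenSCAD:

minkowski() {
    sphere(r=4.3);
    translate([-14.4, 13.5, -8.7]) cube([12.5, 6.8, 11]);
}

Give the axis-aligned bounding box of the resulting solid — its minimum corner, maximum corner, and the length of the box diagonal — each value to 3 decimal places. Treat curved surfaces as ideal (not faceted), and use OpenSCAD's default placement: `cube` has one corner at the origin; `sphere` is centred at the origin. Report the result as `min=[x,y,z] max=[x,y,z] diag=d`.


A = translate([-14.4, 13.5, -8.7]) cube([12.5, 6.8, 11]) → bbox [-14.4,13.5,-8.7] .. [-1.9,20.3,2.3]
B = sphere(r=4.3) → bbox [-4.3,-4.3,-4.3] .. [4.3,4.3,4.3]
lo = A.lo+B.lo = [-14.4-4.3, 13.5-4.3, -8.7-4.3] = [-18.700,9.200,-13.000]
hi = A.hi+B.hi = [-1.9+4.3, 20.3+4.3, 2.3+4.3] = [2.400,24.600,6.600]
diag = √(21.1²+15.4²+19.6²) = √1066.53 = 32.658

min=[-18.700,9.200,-13.000] max=[2.400,24.600,6.600] diag=32.658


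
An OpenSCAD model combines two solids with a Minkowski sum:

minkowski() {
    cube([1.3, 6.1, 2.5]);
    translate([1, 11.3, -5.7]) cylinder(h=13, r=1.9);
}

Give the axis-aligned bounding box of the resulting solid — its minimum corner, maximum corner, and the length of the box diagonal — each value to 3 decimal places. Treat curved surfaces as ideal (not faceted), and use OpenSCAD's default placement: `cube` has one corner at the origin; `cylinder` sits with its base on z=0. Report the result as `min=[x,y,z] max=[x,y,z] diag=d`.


min=[-0.900,9.400,-5.700] max=[4.200,19.300,9.800] diag=19.086

A = translate([1, 11.3, -5.7]) cylinder(h=13, r=1.9) → bbox [-0.9,9.4,-5.7] .. [2.9,13.2,7.3]
B = cube([1.3, 6.1, 2.5]) → bbox [0,0,0] .. [1.3,6.1,2.5]
lo = A.lo+B.lo = [-0.9+0, 9.4+0, -5.7+0] = [-0.900,9.400,-5.700]
hi = A.hi+B.hi = [2.9+1.3, 13.2+6.1, 7.3+2.5] = [4.200,19.300,9.800]
diag = √(5.1²+9.9²+15.5²) = √364.27 = 19.086


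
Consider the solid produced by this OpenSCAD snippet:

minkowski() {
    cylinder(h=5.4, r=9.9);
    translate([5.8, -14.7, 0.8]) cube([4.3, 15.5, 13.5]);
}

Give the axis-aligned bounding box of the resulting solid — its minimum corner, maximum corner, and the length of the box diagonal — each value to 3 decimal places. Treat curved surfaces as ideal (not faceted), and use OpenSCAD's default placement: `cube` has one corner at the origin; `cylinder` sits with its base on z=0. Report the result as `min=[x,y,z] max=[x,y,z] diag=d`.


min=[-4.100,-24.600,0.800] max=[20.000,10.700,19.700] diag=46.734

A = translate([5.8, -14.7, 0.8]) cube([4.3, 15.5, 13.5]) → bbox [5.8,-14.7,0.8] .. [10.1,0.8,14.3]
B = cylinder(h=5.4, r=9.9) → bbox [-9.9,-9.9,0] .. [9.9,9.9,5.4]
lo = A.lo+B.lo = [5.8-9.9, -14.7-9.9, 0.8+0] = [-4.100,-24.600,0.800]
hi = A.hi+B.hi = [10.1+9.9, 0.8+9.9, 14.3+5.4] = [20.000,10.700,19.700]
diag = √(24.1²+35.3²+18.9²) = √2184.11 = 46.734


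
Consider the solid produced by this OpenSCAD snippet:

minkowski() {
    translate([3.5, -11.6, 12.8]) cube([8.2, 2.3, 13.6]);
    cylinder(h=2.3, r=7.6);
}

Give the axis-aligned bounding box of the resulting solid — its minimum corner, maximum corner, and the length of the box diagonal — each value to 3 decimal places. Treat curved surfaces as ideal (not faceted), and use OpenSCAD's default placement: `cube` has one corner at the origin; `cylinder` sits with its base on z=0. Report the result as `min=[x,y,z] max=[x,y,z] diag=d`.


min=[-4.100,-19.200,12.800] max=[19.300,-1.700,28.700] diag=33.266

A = translate([3.5, -11.6, 12.8]) cube([8.2, 2.3, 13.6]) → bbox [3.5,-11.6,12.8] .. [11.7,-9.3,26.4]
B = cylinder(h=2.3, r=7.6) → bbox [-7.6,-7.6,0] .. [7.6,7.6,2.3]
lo = A.lo+B.lo = [3.5-7.6, -11.6-7.6, 12.8+0] = [-4.100,-19.200,12.800]
hi = A.hi+B.hi = [11.7+7.6, -9.3+7.6, 26.4+2.3] = [19.300,-1.700,28.700]
diag = √(23.4²+17.5²+15.9²) = √1106.62 = 33.266


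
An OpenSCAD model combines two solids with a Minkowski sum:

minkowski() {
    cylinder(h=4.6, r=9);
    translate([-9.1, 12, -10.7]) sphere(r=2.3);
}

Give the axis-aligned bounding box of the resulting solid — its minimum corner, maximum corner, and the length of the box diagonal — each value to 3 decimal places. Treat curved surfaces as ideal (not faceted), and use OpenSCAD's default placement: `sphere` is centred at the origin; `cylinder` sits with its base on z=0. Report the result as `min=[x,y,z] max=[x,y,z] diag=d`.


min=[-20.400,0.700,-13.000] max=[2.200,23.300,-3.800] diag=33.259

A = translate([-9.1, 12, -10.7]) sphere(r=2.3) → bbox [-11.4,9.7,-13] .. [-6.8,14.3,-8.4]
B = cylinder(h=4.6, r=9) → bbox [-9,-9,0] .. [9,9,4.6]
lo = A.lo+B.lo = [-11.4-9, 9.7-9, -13+0] = [-20.400,0.700,-13.000]
hi = A.hi+B.hi = [-6.8+9, 14.3+9, -8.4+4.6] = [2.200,23.300,-3.800]
diag = √(22.6²+22.6²+9.2²) = √1106.16 = 33.259


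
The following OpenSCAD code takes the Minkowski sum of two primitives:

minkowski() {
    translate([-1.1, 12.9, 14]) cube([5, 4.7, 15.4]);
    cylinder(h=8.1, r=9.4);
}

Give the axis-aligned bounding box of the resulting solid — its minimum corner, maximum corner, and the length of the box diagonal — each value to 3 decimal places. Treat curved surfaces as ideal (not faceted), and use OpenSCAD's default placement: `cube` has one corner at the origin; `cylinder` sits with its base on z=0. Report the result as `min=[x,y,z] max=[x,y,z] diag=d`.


min=[-10.500,3.500,14.000] max=[13.300,27.000,37.500] diag=40.877

A = translate([-1.1, 12.9, 14]) cube([5, 4.7, 15.4]) → bbox [-1.1,12.9,14] .. [3.9,17.6,29.4]
B = cylinder(h=8.1, r=9.4) → bbox [-9.4,-9.4,0] .. [9.4,9.4,8.1]
lo = A.lo+B.lo = [-1.1-9.4, 12.9-9.4, 14+0] = [-10.500,3.500,14.000]
hi = A.hi+B.hi = [3.9+9.4, 17.6+9.4, 29.4+8.1] = [13.300,27.000,37.500]
diag = √(23.8²+23.5²+23.5²) = √1670.94 = 40.877


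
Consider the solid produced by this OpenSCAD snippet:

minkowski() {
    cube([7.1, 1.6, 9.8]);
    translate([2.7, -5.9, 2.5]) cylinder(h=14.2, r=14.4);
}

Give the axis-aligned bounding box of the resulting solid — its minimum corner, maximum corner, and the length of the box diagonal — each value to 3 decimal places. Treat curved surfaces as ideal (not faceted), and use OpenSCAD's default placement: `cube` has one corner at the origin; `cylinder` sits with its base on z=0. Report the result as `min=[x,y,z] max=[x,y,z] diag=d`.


min=[-11.700,-20.300,2.500] max=[24.200,10.100,26.500] diag=52.811

A = translate([2.7, -5.9, 2.5]) cylinder(h=14.2, r=14.4) → bbox [-11.7,-20.3,2.5] .. [17.1,8.5,16.7]
B = cube([7.1, 1.6, 9.8]) → bbox [0,0,0] .. [7.1,1.6,9.8]
lo = A.lo+B.lo = [-11.7+0, -20.3+0, 2.5+0] = [-11.700,-20.300,2.500]
hi = A.hi+B.hi = [17.1+7.1, 8.5+1.6, 16.7+9.8] = [24.200,10.100,26.500]
diag = √(35.9²+30.4²+24²) = √2788.97 = 52.811


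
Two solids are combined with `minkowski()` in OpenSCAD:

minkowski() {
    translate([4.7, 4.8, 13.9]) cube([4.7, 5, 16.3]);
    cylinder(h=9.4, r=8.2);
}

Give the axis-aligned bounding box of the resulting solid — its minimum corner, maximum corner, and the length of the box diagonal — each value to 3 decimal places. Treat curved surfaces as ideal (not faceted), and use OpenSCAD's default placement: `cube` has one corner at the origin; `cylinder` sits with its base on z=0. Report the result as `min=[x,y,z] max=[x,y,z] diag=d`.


min=[-3.500,-3.400,13.900] max=[17.600,18.000,39.600] diag=39.543

A = translate([4.7, 4.8, 13.9]) cube([4.7, 5, 16.3]) → bbox [4.7,4.8,13.9] .. [9.4,9.8,30.2]
B = cylinder(h=9.4, r=8.2) → bbox [-8.2,-8.2,0] .. [8.2,8.2,9.4]
lo = A.lo+B.lo = [4.7-8.2, 4.8-8.2, 13.9+0] = [-3.500,-3.400,13.900]
hi = A.hi+B.hi = [9.4+8.2, 9.8+8.2, 30.2+9.4] = [17.600,18.000,39.600]
diag = √(21.1²+21.4²+25.7²) = √1563.66 = 39.543


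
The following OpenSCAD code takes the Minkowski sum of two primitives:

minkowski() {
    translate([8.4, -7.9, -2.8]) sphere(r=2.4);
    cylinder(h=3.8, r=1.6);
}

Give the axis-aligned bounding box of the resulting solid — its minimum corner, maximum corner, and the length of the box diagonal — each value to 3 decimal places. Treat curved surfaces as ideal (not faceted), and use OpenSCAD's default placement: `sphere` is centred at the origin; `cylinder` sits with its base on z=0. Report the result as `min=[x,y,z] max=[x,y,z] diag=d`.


min=[4.400,-11.900,-5.200] max=[12.400,-3.900,3.400] diag=14.211

A = translate([8.4, -7.9, -2.8]) sphere(r=2.4) → bbox [6,-10.3,-5.2] .. [10.8,-5.5,-0.4]
B = cylinder(h=3.8, r=1.6) → bbox [-1.6,-1.6,0] .. [1.6,1.6,3.8]
lo = A.lo+B.lo = [6-1.6, -10.3-1.6, -5.2+0] = [4.400,-11.900,-5.200]
hi = A.hi+B.hi = [10.8+1.6, -5.5+1.6, -0.4+3.8] = [12.400,-3.900,3.400]
diag = √(8²+8²+8.6²) = √201.96 = 14.211


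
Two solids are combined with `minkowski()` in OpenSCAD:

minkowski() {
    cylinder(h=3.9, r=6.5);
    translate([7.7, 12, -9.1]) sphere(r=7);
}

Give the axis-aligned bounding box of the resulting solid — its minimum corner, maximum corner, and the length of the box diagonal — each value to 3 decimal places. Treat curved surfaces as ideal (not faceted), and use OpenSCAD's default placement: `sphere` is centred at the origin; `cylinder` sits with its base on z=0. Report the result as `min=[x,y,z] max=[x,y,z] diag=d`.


min=[-5.800,-1.500,-16.100] max=[21.200,25.500,1.800] diag=42.171

A = translate([7.7, 12, -9.1]) sphere(r=7) → bbox [0.7,5,-16.1] .. [14.7,19,-2.1]
B = cylinder(h=3.9, r=6.5) → bbox [-6.5,-6.5,0] .. [6.5,6.5,3.9]
lo = A.lo+B.lo = [0.7-6.5, 5-6.5, -16.1+0] = [-5.800,-1.500,-16.100]
hi = A.hi+B.hi = [14.7+6.5, 19+6.5, -2.1+3.9] = [21.200,25.500,1.800]
diag = √(27²+27²+17.9²) = √1778.41 = 42.171


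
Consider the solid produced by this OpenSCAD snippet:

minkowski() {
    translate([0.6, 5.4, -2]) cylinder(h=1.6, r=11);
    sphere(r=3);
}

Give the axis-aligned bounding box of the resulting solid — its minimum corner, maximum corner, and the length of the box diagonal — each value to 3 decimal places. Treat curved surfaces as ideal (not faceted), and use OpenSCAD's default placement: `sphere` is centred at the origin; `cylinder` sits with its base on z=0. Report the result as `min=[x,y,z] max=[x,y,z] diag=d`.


A = translate([0.6, 5.4, -2]) cylinder(h=1.6, r=11) → bbox [-10.4,-5.6,-2] .. [11.6,16.4,-0.4]
B = sphere(r=3) → bbox [-3,-3,-3] .. [3,3,3]
lo = A.lo+B.lo = [-10.4-3, -5.6-3, -2-3] = [-13.400,-8.600,-5.000]
hi = A.hi+B.hi = [11.6+3, 16.4+3, -0.4+3] = [14.600,19.400,2.600]
diag = √(28²+28²+7.6²) = √1625.76 = 40.321

min=[-13.400,-8.600,-5.000] max=[14.600,19.400,2.600] diag=40.321


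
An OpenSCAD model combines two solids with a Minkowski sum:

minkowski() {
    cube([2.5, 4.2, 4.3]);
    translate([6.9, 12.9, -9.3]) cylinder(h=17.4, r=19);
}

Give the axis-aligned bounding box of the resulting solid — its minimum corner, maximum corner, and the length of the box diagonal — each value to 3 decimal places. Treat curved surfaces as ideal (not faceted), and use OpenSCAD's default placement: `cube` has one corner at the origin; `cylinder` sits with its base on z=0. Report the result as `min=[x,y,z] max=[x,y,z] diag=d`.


min=[-12.100,-6.100,-9.300] max=[28.400,36.100,12.400] diag=62.386

A = translate([6.9, 12.9, -9.3]) cylinder(h=17.4, r=19) → bbox [-12.1,-6.1,-9.3] .. [25.9,31.9,8.1]
B = cube([2.5, 4.2, 4.3]) → bbox [0,0,0] .. [2.5,4.2,4.3]
lo = A.lo+B.lo = [-12.1+0, -6.1+0, -9.3+0] = [-12.100,-6.100,-9.300]
hi = A.hi+B.hi = [25.9+2.5, 31.9+4.2, 8.1+4.3] = [28.400,36.100,12.400]
diag = √(40.5²+42.2²+21.7²) = √3891.98 = 62.386


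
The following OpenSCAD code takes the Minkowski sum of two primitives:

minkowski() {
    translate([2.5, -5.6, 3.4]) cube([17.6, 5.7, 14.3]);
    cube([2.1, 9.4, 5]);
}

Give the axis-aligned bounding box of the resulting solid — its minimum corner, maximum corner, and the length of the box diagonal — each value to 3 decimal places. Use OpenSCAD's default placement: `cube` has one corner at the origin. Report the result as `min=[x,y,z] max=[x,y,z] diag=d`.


min=[2.500,-5.600,3.400] max=[22.200,9.500,22.700] diag=31.442

A = translate([2.5, -5.6, 3.4]) cube([17.6, 5.7, 14.3]) → bbox [2.5,-5.6,3.4] .. [20.1,0.1,17.7]
B = cube([2.1, 9.4, 5]) → bbox [0,0,0] .. [2.1,9.4,5]
lo = A.lo+B.lo = [2.5+0, -5.6+0, 3.4+0] = [2.500,-5.600,3.400]
hi = A.hi+B.hi = [20.1+2.1, 0.1+9.4, 17.7+5] = [22.200,9.500,22.700]
diag = √(19.7²+15.1²+19.3²) = √988.59 = 31.442


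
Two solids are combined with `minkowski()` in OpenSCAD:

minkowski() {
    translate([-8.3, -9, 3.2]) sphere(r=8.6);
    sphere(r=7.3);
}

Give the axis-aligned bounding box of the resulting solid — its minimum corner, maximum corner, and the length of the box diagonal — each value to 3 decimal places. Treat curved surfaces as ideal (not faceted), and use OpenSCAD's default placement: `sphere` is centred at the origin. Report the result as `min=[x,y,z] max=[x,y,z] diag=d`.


A = translate([-8.3, -9, 3.2]) sphere(r=8.6) → bbox [-16.9,-17.6,-5.4] .. [0.3,-0.4,11.8]
B = sphere(r=7.3) → bbox [-7.3,-7.3,-7.3] .. [7.3,7.3,7.3]
lo = A.lo+B.lo = [-16.9-7.3, -17.6-7.3, -5.4-7.3] = [-24.200,-24.900,-12.700]
hi = A.hi+B.hi = [0.3+7.3, -0.4+7.3, 11.8+7.3] = [7.600,6.900,19.100]
diag = √(31.8²+31.8²+31.8²) = √3033.72 = 55.079

min=[-24.200,-24.900,-12.700] max=[7.600,6.900,19.100] diag=55.079


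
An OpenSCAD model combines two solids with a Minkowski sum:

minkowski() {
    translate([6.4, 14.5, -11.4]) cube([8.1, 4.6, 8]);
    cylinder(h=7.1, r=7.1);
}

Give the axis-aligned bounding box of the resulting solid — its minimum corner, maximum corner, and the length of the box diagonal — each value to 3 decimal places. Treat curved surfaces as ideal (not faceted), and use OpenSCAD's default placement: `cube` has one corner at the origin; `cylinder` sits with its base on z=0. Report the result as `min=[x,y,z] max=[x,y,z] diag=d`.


A = translate([6.4, 14.5, -11.4]) cube([8.1, 4.6, 8]) → bbox [6.4,14.5,-11.4] .. [14.5,19.1,-3.4]
B = cylinder(h=7.1, r=7.1) → bbox [-7.1,-7.1,0] .. [7.1,7.1,7.1]
lo = A.lo+B.lo = [6.4-7.1, 14.5-7.1, -11.4+0] = [-0.700,7.400,-11.400]
hi = A.hi+B.hi = [14.5+7.1, 19.1+7.1, -3.4+7.1] = [21.600,26.200,3.700]
diag = √(22.3²+18.8²+15.1²) = √1078.74 = 32.844

min=[-0.700,7.400,-11.400] max=[21.600,26.200,3.700] diag=32.844


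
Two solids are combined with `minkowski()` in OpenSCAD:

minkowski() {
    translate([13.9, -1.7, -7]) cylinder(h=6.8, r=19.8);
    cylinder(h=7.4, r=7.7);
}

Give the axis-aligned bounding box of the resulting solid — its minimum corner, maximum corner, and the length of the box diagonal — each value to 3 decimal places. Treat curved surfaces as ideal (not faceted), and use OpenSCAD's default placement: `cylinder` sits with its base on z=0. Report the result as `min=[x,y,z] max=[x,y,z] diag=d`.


A = translate([13.9, -1.7, -7]) cylinder(h=6.8, r=19.8) → bbox [-5.9,-21.5,-7] .. [33.7,18.1,-0.2]
B = cylinder(h=7.4, r=7.7) → bbox [-7.7,-7.7,0] .. [7.7,7.7,7.4]
lo = A.lo+B.lo = [-5.9-7.7, -21.5-7.7, -7+0] = [-13.600,-29.200,-7.000]
hi = A.hi+B.hi = [33.7+7.7, 18.1+7.7, -0.2+7.4] = [41.400,25.800,7.200]
diag = √(55²+55²+14.2²) = √6251.64 = 79.067

min=[-13.600,-29.200,-7.000] max=[41.400,25.800,7.200] diag=79.067


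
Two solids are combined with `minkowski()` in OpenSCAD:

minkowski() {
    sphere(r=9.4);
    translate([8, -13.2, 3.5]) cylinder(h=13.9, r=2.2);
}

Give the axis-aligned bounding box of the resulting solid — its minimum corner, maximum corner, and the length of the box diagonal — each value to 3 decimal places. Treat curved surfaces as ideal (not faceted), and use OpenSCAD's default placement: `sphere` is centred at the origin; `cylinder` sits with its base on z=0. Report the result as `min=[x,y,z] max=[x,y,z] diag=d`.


A = translate([8, -13.2, 3.5]) cylinder(h=13.9, r=2.2) → bbox [5.8,-15.4,3.5] .. [10.2,-11,17.4]
B = sphere(r=9.4) → bbox [-9.4,-9.4,-9.4] .. [9.4,9.4,9.4]
lo = A.lo+B.lo = [5.8-9.4, -15.4-9.4, 3.5-9.4] = [-3.600,-24.800,-5.900]
hi = A.hi+B.hi = [10.2+9.4, -11+9.4, 17.4+9.4] = [19.600,-1.600,26.800]
diag = √(23.2²+23.2²+32.7²) = √2145.77 = 46.322

min=[-3.600,-24.800,-5.900] max=[19.600,-1.600,26.800] diag=46.322


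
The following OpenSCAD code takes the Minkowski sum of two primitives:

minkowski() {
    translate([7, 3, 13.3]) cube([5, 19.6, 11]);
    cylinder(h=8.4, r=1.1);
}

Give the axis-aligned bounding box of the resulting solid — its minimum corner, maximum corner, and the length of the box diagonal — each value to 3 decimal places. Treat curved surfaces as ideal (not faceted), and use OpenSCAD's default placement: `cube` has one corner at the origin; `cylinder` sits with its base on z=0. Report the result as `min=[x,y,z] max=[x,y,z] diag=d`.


A = translate([7, 3, 13.3]) cube([5, 19.6, 11]) → bbox [7,3,13.3] .. [12,22.6,24.3]
B = cylinder(h=8.4, r=1.1) → bbox [-1.1,-1.1,0] .. [1.1,1.1,8.4]
lo = A.lo+B.lo = [7-1.1, 3-1.1, 13.3+0] = [5.900,1.900,13.300]
hi = A.hi+B.hi = [12+1.1, 22.6+1.1, 24.3+8.4] = [13.100,23.700,32.700]
diag = √(7.2²+21.8²+19.4²) = √903.44 = 30.057

min=[5.900,1.900,13.300] max=[13.100,23.700,32.700] diag=30.057


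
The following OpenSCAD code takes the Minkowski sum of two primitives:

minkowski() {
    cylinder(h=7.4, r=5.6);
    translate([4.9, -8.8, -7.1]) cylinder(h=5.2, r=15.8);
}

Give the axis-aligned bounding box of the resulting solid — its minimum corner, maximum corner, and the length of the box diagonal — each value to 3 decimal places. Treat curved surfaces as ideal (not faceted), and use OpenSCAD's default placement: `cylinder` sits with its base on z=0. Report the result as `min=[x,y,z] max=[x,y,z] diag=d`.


A = translate([4.9, -8.8, -7.1]) cylinder(h=5.2, r=15.8) → bbox [-10.9,-24.6,-7.1] .. [20.7,7,-1.9]
B = cylinder(h=7.4, r=5.6) → bbox [-5.6,-5.6,0] .. [5.6,5.6,7.4]
lo = A.lo+B.lo = [-10.9-5.6, -24.6-5.6, -7.1+0] = [-16.500,-30.200,-7.100]
hi = A.hi+B.hi = [20.7+5.6, 7+5.6, -1.9+7.4] = [26.300,12.600,5.500]
diag = √(42.8²+42.8²+12.6²) = √3822.44 = 61.826

min=[-16.500,-30.200,-7.100] max=[26.300,12.600,5.500] diag=61.826


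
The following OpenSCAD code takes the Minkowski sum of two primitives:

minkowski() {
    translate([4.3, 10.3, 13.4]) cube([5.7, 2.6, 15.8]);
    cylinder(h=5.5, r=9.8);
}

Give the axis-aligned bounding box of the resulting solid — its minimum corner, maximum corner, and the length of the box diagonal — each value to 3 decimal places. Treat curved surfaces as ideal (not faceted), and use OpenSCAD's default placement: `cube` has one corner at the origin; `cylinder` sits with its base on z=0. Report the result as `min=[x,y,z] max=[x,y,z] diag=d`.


min=[-5.500,0.500,13.400] max=[19.800,22.700,34.700] diag=39.832

A = translate([4.3, 10.3, 13.4]) cube([5.7, 2.6, 15.8]) → bbox [4.3,10.3,13.4] .. [10,12.9,29.2]
B = cylinder(h=5.5, r=9.8) → bbox [-9.8,-9.8,0] .. [9.8,9.8,5.5]
lo = A.lo+B.lo = [4.3-9.8, 10.3-9.8, 13.4+0] = [-5.500,0.500,13.400]
hi = A.hi+B.hi = [10+9.8, 12.9+9.8, 29.2+5.5] = [19.800,22.700,34.700]
diag = √(25.3²+22.2²+21.3²) = √1586.62 = 39.832


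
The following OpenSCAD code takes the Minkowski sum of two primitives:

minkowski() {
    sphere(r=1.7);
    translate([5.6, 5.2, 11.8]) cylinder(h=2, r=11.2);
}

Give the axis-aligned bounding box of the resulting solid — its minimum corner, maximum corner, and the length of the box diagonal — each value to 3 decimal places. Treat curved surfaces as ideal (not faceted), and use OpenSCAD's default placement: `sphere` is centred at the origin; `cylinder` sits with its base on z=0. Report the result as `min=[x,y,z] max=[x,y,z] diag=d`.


A = translate([5.6, 5.2, 11.8]) cylinder(h=2, r=11.2) → bbox [-5.6,-6,11.8] .. [16.8,16.4,13.8]
B = sphere(r=1.7) → bbox [-1.7,-1.7,-1.7] .. [1.7,1.7,1.7]
lo = A.lo+B.lo = [-5.6-1.7, -6-1.7, 11.8-1.7] = [-7.300,-7.700,10.100]
hi = A.hi+B.hi = [16.8+1.7, 16.4+1.7, 13.8+1.7] = [18.500,18.100,15.500]
diag = √(25.8²+25.8²+5.4²) = √1360.44 = 36.884

min=[-7.300,-7.700,10.100] max=[18.500,18.100,15.500] diag=36.884


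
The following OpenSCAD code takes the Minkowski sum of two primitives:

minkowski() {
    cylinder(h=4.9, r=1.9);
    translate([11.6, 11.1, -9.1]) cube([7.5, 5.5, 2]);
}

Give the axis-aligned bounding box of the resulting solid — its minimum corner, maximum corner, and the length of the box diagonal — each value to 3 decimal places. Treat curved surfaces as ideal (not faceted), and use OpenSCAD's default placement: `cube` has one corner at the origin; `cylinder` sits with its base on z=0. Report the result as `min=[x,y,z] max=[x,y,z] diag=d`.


min=[9.700,9.200,-9.100] max=[21.000,18.500,-2.200] diag=16.180

A = translate([11.6, 11.1, -9.1]) cube([7.5, 5.5, 2]) → bbox [11.6,11.1,-9.1] .. [19.1,16.6,-7.1]
B = cylinder(h=4.9, r=1.9) → bbox [-1.9,-1.9,0] .. [1.9,1.9,4.9]
lo = A.lo+B.lo = [11.6-1.9, 11.1-1.9, -9.1+0] = [9.700,9.200,-9.100]
hi = A.hi+B.hi = [19.1+1.9, 16.6+1.9, -7.1+4.9] = [21.000,18.500,-2.200]
diag = √(11.3²+9.3²+6.9²) = √261.79 = 16.180


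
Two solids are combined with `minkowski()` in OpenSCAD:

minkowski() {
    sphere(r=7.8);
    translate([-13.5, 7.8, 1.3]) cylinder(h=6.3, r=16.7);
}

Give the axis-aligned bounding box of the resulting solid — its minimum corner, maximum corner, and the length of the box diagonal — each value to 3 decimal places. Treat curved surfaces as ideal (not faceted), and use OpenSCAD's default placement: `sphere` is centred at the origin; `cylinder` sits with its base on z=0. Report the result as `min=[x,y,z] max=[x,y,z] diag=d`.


A = translate([-13.5, 7.8, 1.3]) cylinder(h=6.3, r=16.7) → bbox [-30.2,-8.9,1.3] .. [3.2,24.5,7.6]
B = sphere(r=7.8) → bbox [-7.8,-7.8,-7.8] .. [7.8,7.8,7.8]
lo = A.lo+B.lo = [-30.2-7.8, -8.9-7.8, 1.3-7.8] = [-38.000,-16.700,-6.500]
hi = A.hi+B.hi = [3.2+7.8, 24.5+7.8, 7.6+7.8] = [11.000,32.300,15.400]
diag = √(49²+49²+21.9²) = √5281.61 = 72.675

min=[-38.000,-16.700,-6.500] max=[11.000,32.300,15.400] diag=72.675


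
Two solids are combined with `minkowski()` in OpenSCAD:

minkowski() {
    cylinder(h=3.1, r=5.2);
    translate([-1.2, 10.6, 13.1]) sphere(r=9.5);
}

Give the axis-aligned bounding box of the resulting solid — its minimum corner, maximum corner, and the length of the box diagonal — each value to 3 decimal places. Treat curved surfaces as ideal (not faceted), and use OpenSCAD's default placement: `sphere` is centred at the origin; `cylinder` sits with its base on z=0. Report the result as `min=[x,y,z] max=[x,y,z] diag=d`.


A = translate([-1.2, 10.6, 13.1]) sphere(r=9.5) → bbox [-10.7,1.1,3.6] .. [8.3,20.1,22.6]
B = cylinder(h=3.1, r=5.2) → bbox [-5.2,-5.2,0] .. [5.2,5.2,3.1]
lo = A.lo+B.lo = [-10.7-5.2, 1.1-5.2, 3.6+0] = [-15.900,-4.100,3.600]
hi = A.hi+B.hi = [8.3+5.2, 20.1+5.2, 22.6+3.1] = [13.500,25.300,25.700]
diag = √(29.4²+29.4²+22.1²) = √2217.13 = 47.086

min=[-15.900,-4.100,3.600] max=[13.500,25.300,25.700] diag=47.086


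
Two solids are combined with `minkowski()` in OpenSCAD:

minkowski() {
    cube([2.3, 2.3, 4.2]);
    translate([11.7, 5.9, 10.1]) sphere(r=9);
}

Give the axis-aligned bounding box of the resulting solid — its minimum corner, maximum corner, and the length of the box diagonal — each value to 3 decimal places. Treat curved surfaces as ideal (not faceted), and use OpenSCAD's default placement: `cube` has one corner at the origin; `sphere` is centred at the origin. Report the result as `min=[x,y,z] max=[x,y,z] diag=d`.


min=[2.700,-3.100,1.100] max=[23.000,17.200,23.300] diag=36.291

A = translate([11.7, 5.9, 10.1]) sphere(r=9) → bbox [2.7,-3.1,1.1] .. [20.7,14.9,19.1]
B = cube([2.3, 2.3, 4.2]) → bbox [0,0,0] .. [2.3,2.3,4.2]
lo = A.lo+B.lo = [2.7+0, -3.1+0, 1.1+0] = [2.700,-3.100,1.100]
hi = A.hi+B.hi = [20.7+2.3, 14.9+2.3, 19.1+4.2] = [23.000,17.200,23.300]
diag = √(20.3²+20.3²+22.2²) = √1317.02 = 36.291


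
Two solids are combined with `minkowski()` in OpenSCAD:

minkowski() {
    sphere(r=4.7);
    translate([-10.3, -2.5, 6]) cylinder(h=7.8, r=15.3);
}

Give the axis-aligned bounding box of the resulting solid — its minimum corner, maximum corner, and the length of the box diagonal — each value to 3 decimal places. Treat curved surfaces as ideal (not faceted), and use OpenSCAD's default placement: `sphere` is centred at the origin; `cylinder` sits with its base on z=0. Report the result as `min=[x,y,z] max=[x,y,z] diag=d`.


min=[-30.300,-22.500,1.300] max=[9.700,17.500,18.500] diag=59.126

A = translate([-10.3, -2.5, 6]) cylinder(h=7.8, r=15.3) → bbox [-25.6,-17.8,6] .. [5,12.8,13.8]
B = sphere(r=4.7) → bbox [-4.7,-4.7,-4.7] .. [4.7,4.7,4.7]
lo = A.lo+B.lo = [-25.6-4.7, -17.8-4.7, 6-4.7] = [-30.300,-22.500,1.300]
hi = A.hi+B.hi = [5+4.7, 12.8+4.7, 13.8+4.7] = [9.700,17.500,18.500]
diag = √(40²+40²+17.2²) = √3495.84 = 59.126


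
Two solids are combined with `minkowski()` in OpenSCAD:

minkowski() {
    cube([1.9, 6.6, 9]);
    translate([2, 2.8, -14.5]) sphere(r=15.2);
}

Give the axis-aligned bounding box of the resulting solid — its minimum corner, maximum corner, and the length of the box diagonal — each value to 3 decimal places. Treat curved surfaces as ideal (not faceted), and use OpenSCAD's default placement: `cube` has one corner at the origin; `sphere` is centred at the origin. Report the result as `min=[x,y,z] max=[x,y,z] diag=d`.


min=[-13.200,-12.400,-29.700] max=[19.100,24.600,9.700] diag=62.965

A = translate([2, 2.8, -14.5]) sphere(r=15.2) → bbox [-13.2,-12.4,-29.7] .. [17.2,18,0.7]
B = cube([1.9, 6.6, 9]) → bbox [0,0,0] .. [1.9,6.6,9]
lo = A.lo+B.lo = [-13.2+0, -12.4+0, -29.7+0] = [-13.200,-12.400,-29.700]
hi = A.hi+B.hi = [17.2+1.9, 18+6.6, 0.7+9] = [19.100,24.600,9.700]
diag = √(32.3²+37²+39.4²) = √3964.65 = 62.965
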